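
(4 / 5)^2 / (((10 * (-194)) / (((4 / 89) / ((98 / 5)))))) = -8 / 10575425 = -0.00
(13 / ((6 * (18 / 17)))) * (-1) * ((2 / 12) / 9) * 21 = -1547 / 1944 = -0.80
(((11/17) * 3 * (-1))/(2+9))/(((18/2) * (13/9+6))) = -3/1139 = -0.00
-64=-64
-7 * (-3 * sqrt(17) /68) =21 * sqrt(17) /68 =1.27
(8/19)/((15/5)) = 8/57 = 0.14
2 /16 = 1 /8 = 0.12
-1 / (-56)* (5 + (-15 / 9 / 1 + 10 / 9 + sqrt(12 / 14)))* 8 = sqrt(42) / 49 + 40 / 63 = 0.77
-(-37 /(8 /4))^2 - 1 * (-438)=95.75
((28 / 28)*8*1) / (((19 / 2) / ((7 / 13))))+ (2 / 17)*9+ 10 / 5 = 14748 / 4199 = 3.51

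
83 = 83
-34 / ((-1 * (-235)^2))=34 / 55225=0.00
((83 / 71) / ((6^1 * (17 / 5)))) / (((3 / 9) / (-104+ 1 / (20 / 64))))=-20916 / 1207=-17.33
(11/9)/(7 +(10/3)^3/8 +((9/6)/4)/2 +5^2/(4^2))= 132/1445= 0.09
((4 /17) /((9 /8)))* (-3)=-0.63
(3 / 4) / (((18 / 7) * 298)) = 7 / 7152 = 0.00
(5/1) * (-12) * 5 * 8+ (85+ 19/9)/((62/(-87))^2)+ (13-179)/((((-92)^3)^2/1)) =-649274021049210771/291353578145792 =-2228.47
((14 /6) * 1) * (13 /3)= 91 /9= 10.11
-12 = -12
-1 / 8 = -0.12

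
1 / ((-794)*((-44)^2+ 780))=-1 / 2156504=-0.00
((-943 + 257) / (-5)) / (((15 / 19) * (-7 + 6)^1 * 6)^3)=-2352637 / 1822500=-1.29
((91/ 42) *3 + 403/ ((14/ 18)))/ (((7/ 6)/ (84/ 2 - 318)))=-6081660/ 49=-124115.51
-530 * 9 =-4770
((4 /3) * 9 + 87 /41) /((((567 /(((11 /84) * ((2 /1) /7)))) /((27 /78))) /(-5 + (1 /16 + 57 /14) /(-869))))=-94010879 /58232970432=-0.00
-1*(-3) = 3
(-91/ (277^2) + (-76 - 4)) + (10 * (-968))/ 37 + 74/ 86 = -41598848860/ 122075839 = -340.76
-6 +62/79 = -412/79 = -5.22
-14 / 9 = -1.56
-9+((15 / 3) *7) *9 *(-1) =-324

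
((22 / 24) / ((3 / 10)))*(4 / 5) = 22 / 9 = 2.44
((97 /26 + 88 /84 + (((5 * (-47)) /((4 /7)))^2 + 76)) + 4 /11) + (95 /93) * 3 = 252037409957 /1489488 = 169210.77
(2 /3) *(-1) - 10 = -32 /3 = -10.67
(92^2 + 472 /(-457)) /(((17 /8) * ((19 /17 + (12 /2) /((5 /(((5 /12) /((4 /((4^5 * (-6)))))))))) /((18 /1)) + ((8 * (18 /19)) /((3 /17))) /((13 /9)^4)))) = -302223589140096 /2484430196639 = -121.65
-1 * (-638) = 638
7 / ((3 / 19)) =133 / 3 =44.33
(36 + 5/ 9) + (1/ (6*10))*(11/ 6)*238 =7889/ 180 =43.83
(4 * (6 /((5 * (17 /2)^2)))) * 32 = 3072 /1445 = 2.13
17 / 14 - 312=-4351 / 14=-310.79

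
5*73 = 365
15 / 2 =7.50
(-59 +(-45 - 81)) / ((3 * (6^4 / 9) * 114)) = -185 / 49248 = -0.00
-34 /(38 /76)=-68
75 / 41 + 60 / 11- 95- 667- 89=-380516 / 451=-843.72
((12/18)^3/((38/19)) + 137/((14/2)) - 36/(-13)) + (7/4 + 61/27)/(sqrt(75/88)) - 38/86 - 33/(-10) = 433*sqrt(66)/810 + 26779303/1056510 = 29.69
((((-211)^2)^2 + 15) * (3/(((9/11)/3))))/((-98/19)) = -207131483152/49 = -4227173125.55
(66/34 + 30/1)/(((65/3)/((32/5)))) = 52128/5525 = 9.43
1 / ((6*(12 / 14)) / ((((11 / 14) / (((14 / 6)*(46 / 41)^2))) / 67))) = 18491 / 23817696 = 0.00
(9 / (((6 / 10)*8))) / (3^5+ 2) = 3 / 392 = 0.01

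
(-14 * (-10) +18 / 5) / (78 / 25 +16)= 1795 / 239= 7.51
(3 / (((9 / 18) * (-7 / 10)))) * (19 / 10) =-114 / 7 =-16.29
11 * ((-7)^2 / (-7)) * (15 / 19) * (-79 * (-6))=-547470 / 19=-28814.21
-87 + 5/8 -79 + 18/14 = -9189/56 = -164.09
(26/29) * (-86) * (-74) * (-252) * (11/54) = -25481456/87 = -292890.30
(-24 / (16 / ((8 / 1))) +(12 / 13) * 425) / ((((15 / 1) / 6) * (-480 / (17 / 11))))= -0.49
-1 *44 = -44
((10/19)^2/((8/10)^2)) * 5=3125/1444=2.16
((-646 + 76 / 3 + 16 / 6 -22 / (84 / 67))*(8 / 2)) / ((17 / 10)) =-1495.41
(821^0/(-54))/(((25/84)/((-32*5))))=448/45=9.96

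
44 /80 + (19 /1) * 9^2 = 30791 /20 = 1539.55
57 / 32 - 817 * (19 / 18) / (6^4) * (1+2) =-209 / 972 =-0.22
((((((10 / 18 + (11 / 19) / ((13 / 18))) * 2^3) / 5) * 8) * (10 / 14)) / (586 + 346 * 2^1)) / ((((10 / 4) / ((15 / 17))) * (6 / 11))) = 151712 / 24148449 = 0.01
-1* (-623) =623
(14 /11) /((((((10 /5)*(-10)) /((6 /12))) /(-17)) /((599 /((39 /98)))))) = 3492769 /4290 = 814.17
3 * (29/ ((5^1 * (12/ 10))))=29/ 2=14.50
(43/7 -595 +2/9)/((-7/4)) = 148336/441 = 336.36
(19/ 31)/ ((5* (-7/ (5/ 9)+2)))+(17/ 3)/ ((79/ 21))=194016/ 129797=1.49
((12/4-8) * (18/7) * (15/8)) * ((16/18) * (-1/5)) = 30/7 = 4.29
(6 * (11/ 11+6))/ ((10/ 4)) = 84/ 5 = 16.80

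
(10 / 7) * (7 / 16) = 5 / 8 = 0.62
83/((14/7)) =83/2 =41.50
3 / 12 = 1 / 4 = 0.25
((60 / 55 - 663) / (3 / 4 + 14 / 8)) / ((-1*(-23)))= -14562 / 1265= -11.51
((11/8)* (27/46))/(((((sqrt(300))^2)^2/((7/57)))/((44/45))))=847/786600000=0.00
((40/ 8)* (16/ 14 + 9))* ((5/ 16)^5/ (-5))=-221875/ 7340032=-0.03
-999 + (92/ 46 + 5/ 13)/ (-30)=-389641/ 390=-999.08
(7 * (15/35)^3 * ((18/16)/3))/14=81/5488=0.01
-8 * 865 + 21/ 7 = -6917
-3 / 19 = -0.16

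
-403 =-403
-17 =-17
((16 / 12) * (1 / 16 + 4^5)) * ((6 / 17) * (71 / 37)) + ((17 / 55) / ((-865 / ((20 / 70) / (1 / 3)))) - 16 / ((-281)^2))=30591025230641499 / 33080351677450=924.75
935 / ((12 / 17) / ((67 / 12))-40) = -1064965 / 45416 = -23.45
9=9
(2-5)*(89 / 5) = -267 / 5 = -53.40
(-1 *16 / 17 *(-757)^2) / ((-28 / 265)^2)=-40242366025 / 833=-48310163.30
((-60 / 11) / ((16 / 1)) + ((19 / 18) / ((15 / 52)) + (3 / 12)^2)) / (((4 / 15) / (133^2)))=1420939681 / 6336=224264.47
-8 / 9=-0.89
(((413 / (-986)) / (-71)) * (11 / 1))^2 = 20638849 / 4900840036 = 0.00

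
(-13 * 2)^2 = 676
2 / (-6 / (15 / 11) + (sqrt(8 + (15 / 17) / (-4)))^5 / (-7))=15673403863040 / 1001181291842537 - 20833155022400 * sqrt(17) / 1001181291842537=-0.07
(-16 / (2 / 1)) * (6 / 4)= -12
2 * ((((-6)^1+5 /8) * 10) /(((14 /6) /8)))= -2580 /7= -368.57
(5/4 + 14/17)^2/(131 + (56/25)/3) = 1491075/45689744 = 0.03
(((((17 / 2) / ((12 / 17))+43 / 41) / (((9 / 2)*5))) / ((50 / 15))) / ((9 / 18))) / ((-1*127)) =-12881 / 4686300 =-0.00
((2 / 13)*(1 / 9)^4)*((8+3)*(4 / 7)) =88 / 597051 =0.00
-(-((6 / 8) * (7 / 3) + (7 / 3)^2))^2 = -51.76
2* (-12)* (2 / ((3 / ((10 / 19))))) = -160 / 19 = -8.42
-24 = -24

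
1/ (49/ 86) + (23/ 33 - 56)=-86587/ 1617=-53.55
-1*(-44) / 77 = 4 / 7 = 0.57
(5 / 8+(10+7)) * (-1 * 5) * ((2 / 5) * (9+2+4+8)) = -3243 / 4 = -810.75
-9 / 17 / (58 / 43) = -387 / 986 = -0.39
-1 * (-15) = 15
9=9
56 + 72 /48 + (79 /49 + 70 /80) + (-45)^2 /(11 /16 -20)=-1811555 /40376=-44.87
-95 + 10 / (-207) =-19675 / 207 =-95.05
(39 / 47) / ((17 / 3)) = 0.15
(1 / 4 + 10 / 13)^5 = 1.10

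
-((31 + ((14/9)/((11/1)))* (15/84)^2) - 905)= 4845431/5544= 874.00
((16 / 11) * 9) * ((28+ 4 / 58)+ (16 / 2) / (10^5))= 366301044 / 996875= 367.45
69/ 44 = 1.57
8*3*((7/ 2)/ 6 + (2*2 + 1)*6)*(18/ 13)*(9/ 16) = 29727/ 52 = 571.67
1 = 1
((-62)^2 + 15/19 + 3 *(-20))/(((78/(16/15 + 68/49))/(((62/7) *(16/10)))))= 4596058016/2723175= 1687.76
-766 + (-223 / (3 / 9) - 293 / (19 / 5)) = -28730 / 19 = -1512.11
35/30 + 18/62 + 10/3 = 297/62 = 4.79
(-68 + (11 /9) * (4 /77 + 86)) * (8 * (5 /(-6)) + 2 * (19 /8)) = -26933 /378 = -71.25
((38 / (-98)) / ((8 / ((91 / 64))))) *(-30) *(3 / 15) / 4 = 741 / 7168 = 0.10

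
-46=-46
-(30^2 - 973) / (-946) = -73 / 946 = -0.08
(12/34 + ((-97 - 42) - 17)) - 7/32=-84791/544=-155.87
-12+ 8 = -4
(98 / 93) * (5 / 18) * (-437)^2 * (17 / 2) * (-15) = -3976929425 / 558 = -7127113.66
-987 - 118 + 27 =-1078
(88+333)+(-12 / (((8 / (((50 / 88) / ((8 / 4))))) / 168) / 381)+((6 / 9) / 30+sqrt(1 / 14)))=-26586563 / 990+sqrt(14) / 14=-26854.85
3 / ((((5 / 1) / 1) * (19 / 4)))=12 / 95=0.13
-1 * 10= -10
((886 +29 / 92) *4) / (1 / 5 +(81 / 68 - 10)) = -27723940 / 67321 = -411.82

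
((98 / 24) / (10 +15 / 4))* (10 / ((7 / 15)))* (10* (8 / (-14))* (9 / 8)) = -450 / 11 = -40.91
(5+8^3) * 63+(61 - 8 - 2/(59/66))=1924684/59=32621.76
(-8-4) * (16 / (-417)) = 64 / 139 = 0.46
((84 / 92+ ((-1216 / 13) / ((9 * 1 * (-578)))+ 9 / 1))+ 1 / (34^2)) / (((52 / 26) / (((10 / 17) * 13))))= 154480415 / 4067964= 37.97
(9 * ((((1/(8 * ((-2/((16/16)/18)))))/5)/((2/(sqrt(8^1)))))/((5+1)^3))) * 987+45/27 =5/3-329 * sqrt(2)/11520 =1.63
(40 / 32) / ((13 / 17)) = 85 / 52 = 1.63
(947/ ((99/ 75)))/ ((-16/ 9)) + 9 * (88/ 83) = -5755683/ 14608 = -394.01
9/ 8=1.12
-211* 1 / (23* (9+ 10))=-211 / 437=-0.48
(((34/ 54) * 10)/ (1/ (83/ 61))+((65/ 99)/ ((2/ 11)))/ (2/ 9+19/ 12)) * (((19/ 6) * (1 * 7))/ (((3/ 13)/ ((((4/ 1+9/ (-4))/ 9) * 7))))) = 368621071/ 266814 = 1381.57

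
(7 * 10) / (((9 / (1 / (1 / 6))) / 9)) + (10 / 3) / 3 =3790 / 9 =421.11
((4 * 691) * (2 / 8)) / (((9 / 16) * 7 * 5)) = 11056 / 315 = 35.10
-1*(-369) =369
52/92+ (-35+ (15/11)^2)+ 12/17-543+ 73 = -23743943/47311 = -501.87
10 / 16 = 5 / 8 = 0.62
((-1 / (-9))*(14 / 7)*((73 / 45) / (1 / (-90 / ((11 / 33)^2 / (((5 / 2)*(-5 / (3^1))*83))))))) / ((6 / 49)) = 7422275 / 9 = 824697.22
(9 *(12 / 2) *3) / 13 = 162 / 13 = 12.46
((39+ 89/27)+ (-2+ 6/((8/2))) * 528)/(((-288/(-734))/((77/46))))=-84579187/89424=-945.82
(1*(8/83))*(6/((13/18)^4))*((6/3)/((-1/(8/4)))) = -20155392/2370563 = -8.50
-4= -4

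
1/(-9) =-1/9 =-0.11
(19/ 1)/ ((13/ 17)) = 323/ 13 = 24.85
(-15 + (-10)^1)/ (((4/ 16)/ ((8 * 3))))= -2400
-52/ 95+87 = 8213/ 95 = 86.45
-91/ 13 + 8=1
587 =587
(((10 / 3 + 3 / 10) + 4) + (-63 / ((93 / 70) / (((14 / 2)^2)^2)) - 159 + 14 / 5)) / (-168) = 106022267 / 156240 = 678.59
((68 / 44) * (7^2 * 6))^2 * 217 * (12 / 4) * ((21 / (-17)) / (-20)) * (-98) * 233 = -114674240093742 / 605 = -189544198502.05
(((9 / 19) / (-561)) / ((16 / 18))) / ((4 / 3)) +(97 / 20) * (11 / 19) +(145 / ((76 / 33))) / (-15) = -790293 / 568480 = -1.39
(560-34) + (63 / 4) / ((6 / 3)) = 4271 / 8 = 533.88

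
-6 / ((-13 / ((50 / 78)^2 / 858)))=625 / 2827539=0.00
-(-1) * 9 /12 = 3 /4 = 0.75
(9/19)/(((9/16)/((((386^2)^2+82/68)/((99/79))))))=159009824891240/10659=14917893319.38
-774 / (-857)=774 / 857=0.90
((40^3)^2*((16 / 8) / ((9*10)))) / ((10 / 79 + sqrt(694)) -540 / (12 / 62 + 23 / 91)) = -4902202755264512000000 / 65127371181260967 -4051964117401600000*sqrt(694) / 65127371181260967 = -76910.02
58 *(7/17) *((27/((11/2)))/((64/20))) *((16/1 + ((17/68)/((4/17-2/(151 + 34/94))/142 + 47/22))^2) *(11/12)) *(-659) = -1747093081761403359345845/4929467412830348288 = -354418.22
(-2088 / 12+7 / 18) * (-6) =3125 / 3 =1041.67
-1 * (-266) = 266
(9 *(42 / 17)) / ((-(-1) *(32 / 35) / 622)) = 2057265 / 136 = 15126.95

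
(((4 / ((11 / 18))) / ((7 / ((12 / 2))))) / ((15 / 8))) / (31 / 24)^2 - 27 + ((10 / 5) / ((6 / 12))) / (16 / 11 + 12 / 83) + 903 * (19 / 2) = 8555.79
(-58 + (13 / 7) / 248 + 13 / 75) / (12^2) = -7528057 / 18748800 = -0.40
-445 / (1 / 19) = -8455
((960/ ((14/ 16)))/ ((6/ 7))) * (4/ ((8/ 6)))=3840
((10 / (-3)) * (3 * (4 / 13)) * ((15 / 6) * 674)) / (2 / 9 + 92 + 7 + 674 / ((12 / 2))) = -75825 / 3094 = -24.51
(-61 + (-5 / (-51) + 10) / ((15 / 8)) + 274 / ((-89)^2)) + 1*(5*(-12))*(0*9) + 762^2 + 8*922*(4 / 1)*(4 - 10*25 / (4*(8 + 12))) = 734909400113 / 1211913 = 606404.42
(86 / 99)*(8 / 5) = 1.39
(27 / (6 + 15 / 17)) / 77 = 0.05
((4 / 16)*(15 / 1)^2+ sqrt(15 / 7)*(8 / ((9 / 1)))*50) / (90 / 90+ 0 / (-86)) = 121.31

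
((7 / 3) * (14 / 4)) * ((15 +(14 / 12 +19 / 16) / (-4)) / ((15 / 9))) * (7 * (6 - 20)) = -6643567 / 960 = -6920.38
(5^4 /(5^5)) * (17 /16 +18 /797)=0.22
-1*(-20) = 20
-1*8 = -8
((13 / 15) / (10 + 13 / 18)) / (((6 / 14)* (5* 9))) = 182 / 43425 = 0.00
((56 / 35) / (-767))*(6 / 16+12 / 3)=-7 / 767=-0.01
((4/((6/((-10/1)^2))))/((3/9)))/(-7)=-28.57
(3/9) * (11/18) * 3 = 11/18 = 0.61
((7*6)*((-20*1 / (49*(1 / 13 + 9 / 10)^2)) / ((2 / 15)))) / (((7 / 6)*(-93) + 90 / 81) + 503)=-273780000 / 803982263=-0.34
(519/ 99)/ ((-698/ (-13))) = 2249/ 23034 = 0.10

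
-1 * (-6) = 6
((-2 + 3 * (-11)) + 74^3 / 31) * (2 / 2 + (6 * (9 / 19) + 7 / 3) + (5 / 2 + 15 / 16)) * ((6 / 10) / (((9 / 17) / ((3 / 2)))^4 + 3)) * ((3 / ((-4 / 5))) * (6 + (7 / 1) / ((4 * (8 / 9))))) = -745137.07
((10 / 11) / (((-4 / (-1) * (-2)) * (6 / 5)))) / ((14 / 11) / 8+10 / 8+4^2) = -0.01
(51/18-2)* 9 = 15/2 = 7.50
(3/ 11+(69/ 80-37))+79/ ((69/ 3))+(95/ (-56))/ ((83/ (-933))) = -157111973/ 11759440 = -13.36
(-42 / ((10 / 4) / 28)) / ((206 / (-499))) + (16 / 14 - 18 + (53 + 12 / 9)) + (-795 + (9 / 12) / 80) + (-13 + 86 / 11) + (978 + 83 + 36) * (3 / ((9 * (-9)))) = 4606695983 / 13704768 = 336.14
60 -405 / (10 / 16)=-588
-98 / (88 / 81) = -3969 / 44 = -90.20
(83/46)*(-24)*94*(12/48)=-23406/23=-1017.65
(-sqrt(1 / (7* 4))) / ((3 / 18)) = -3* sqrt(7) / 7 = -1.13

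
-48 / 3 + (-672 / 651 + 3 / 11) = -5715 / 341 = -16.76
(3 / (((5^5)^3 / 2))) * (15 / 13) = 18 / 79345703125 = 0.00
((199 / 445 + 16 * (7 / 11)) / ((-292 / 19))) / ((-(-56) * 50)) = -988551 / 4002152000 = -0.00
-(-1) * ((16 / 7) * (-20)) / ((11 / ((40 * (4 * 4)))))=-204800 / 77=-2659.74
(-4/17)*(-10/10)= 4/17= 0.24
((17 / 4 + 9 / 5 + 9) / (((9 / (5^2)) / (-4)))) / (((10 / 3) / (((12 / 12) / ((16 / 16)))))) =-301 / 6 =-50.17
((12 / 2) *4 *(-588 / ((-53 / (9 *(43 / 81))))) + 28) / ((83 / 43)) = 2963044 / 4399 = 673.57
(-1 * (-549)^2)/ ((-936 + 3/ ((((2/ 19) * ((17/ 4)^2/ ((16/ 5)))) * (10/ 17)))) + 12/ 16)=56931300/ 175037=325.25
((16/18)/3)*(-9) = -8/3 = -2.67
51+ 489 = 540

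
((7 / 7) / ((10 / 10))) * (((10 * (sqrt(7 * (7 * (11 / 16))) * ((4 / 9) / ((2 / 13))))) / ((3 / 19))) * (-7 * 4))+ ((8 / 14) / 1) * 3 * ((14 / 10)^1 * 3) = 36 / 5 - 242060 * sqrt(11) / 27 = -29726.96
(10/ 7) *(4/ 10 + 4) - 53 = -327/ 7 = -46.71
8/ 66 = 4/ 33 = 0.12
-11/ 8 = -1.38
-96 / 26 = -48 / 13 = -3.69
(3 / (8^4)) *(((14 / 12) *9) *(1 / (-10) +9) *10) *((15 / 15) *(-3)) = -16821 / 8192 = -2.05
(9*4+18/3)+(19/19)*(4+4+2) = 52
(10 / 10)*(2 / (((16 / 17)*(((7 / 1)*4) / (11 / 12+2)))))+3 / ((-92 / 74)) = -19357 / 8832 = -2.19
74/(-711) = -74/711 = -0.10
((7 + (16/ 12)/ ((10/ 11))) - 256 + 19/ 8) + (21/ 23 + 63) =-500237/ 2760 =-181.25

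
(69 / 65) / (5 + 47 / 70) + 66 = 341592 / 5161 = 66.19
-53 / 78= -0.68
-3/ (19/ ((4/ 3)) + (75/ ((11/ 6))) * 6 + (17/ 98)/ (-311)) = -2011548/ 174135679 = -0.01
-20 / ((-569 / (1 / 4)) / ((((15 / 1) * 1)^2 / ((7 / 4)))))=4500 / 3983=1.13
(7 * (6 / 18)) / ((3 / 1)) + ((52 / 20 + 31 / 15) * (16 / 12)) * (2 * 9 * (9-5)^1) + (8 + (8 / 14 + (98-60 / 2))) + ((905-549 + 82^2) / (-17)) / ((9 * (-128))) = 9008579 / 17136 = 525.71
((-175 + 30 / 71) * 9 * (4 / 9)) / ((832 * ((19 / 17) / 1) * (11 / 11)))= -210715 / 280592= -0.75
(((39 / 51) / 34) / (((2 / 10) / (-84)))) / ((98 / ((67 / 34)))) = -13065 / 68782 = -0.19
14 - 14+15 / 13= 15 / 13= 1.15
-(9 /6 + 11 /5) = -3.70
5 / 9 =0.56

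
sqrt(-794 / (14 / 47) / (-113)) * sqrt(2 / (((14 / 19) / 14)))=sqrt(560852222) / 791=29.94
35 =35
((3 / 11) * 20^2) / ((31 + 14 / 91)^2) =2704 / 24057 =0.11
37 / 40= 0.92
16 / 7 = 2.29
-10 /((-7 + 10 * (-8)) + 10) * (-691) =-6910 /77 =-89.74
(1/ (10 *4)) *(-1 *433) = -433/ 40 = -10.82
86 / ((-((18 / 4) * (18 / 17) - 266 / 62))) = -22661 / 125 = -181.29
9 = 9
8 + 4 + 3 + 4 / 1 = 19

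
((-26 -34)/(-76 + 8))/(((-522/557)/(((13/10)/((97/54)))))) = -65169/95642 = -0.68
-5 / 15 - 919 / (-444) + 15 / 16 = 1583 / 592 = 2.67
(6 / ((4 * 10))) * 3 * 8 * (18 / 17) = 324 / 85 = 3.81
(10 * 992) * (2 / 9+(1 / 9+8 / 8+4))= 158720 / 3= 52906.67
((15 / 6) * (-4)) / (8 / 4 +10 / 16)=-80 / 21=-3.81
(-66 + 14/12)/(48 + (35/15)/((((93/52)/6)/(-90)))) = 12059/122112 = 0.10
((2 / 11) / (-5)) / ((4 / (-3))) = 3 / 110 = 0.03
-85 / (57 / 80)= -6800 / 57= -119.30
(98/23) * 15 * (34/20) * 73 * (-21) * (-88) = 337125096/23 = 14657612.87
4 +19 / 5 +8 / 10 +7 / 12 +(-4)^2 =1511 / 60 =25.18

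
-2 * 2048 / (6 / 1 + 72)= -2048 / 39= -52.51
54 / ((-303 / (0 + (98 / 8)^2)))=-21609 / 808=-26.74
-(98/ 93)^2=-9604/ 8649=-1.11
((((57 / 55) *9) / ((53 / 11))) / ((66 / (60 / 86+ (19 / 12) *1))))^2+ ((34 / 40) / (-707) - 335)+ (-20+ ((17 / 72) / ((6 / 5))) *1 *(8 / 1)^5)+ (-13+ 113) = 982316778420525769 / 158632369358400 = 6192.41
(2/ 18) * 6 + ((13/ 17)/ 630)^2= 76469569/ 114704100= 0.67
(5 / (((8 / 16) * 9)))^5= 100000 / 59049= 1.69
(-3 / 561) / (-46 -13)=1 / 11033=0.00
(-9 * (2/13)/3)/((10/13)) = -3/5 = -0.60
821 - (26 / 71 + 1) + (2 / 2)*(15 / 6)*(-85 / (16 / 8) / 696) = 161981921 / 197664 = 819.48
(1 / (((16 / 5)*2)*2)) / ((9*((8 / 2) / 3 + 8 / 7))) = 35 / 9984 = 0.00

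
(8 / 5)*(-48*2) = -768 / 5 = -153.60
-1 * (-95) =95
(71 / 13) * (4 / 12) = 71 / 39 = 1.82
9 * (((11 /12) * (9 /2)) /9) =33 /8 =4.12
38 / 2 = 19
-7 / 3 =-2.33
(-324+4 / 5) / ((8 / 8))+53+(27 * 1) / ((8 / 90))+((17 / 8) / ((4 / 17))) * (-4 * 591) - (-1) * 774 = -821693 / 40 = -20542.32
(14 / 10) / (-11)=-7 / 55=-0.13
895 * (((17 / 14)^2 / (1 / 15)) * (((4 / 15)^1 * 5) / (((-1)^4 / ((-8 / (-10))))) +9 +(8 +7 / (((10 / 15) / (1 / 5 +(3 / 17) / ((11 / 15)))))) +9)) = 627371.75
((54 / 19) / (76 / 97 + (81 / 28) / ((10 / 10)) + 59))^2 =2390036544 / 1162336265689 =0.00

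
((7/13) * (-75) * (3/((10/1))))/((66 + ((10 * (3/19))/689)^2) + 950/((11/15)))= -5075315245/570333609368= -0.01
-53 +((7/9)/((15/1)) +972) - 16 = 121912/135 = 903.05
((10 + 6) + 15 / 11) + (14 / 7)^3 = 25.36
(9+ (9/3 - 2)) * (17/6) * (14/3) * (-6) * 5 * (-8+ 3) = 59500/3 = 19833.33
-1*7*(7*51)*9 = -22491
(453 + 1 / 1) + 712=1166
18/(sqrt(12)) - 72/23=-72/23 + 3*sqrt(3)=2.07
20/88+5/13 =175/286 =0.61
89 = 89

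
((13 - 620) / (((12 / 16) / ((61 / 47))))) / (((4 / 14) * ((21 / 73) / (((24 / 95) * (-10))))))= 86495072 / 2679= 32286.33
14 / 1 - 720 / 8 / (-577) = 8168 / 577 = 14.16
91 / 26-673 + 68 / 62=-41441 / 62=-668.40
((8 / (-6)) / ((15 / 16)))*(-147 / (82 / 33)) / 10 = 8.41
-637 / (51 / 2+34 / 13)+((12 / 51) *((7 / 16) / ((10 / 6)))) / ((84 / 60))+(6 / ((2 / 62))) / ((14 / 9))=1984555 / 20468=96.96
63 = 63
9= 9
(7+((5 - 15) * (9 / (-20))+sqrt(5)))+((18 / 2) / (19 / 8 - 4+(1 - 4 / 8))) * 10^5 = -1599977 / 2+sqrt(5) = -799986.26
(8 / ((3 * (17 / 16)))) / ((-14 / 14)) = -128 / 51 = -2.51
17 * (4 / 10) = 34 / 5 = 6.80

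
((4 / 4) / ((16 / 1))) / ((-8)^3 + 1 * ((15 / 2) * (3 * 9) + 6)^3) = 1 / 145015234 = 0.00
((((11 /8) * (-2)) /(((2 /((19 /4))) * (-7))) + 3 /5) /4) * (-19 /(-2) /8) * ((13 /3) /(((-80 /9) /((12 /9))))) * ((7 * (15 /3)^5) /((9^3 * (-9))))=53012375 /53747712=0.99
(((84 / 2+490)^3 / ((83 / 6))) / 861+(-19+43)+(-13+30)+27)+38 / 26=12711.14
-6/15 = -0.40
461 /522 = 0.88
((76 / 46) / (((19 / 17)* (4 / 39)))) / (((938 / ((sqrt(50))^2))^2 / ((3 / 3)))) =414375 / 10118206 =0.04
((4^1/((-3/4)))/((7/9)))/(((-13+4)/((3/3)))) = 16/21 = 0.76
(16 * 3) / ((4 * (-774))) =-2 / 129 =-0.02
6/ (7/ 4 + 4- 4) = 24/ 7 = 3.43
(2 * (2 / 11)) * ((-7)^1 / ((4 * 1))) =-7 / 11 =-0.64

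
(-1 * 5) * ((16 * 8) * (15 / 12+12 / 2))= -4640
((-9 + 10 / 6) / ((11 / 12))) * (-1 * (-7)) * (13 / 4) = -182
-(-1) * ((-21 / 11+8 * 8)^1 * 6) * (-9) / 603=-4098 / 737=-5.56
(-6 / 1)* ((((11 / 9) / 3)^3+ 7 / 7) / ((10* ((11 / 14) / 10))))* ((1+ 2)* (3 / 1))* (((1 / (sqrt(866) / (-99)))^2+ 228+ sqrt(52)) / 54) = -10161971134 / 31250043- 588392* sqrt(13) / 216513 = -334.98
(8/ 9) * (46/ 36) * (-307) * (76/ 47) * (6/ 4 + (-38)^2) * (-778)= 2414001235856/ 3807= 634095412.62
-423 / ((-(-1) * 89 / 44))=-18612 / 89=-209.12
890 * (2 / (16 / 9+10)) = 8010 / 53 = 151.13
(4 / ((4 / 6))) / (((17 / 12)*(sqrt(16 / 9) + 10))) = 0.37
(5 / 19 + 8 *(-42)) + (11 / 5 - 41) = -35581 / 95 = -374.54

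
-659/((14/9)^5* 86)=-38913291/46252864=-0.84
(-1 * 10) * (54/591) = -180/197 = -0.91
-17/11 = -1.55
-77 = -77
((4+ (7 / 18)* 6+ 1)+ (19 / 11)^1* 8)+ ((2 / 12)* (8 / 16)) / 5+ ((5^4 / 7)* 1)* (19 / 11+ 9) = 1507599 / 1540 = 978.96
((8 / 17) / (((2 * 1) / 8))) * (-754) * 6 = -144768 / 17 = -8515.76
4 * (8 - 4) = 16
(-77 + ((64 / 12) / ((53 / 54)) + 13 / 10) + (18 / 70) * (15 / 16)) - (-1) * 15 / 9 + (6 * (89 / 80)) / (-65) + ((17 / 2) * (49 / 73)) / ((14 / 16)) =-26169515501 / 422494800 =-61.94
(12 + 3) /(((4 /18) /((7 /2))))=945 /4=236.25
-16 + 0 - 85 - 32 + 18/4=-128.50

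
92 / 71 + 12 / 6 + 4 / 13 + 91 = 87319 / 923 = 94.60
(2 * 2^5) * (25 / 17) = 1600 / 17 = 94.12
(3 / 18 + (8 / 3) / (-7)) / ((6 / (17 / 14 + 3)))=-59 / 392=-0.15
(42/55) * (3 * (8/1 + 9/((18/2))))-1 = 1079/55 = 19.62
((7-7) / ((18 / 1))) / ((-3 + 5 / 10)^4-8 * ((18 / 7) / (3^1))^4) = 0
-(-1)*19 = 19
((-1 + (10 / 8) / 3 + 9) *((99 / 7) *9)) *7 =7499.25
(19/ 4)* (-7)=-133/ 4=-33.25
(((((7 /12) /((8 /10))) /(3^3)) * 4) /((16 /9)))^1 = 35 /576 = 0.06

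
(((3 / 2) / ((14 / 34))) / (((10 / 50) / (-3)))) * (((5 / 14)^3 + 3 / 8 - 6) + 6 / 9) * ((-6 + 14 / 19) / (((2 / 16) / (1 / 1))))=-515635500 / 45619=-11303.09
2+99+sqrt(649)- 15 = sqrt(649)+86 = 111.48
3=3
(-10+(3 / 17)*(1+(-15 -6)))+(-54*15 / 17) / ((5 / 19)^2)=-701.55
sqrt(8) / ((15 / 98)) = 196*sqrt(2) / 15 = 18.48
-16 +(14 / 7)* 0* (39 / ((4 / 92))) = -16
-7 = -7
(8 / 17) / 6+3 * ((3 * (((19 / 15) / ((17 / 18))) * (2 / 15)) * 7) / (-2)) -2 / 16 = -57931 / 10200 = -5.68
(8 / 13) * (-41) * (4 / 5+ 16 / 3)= -30176 / 195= -154.75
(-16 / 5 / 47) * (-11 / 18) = 88 / 2115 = 0.04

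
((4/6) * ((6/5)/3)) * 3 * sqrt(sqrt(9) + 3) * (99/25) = 396 * sqrt(6)/125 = 7.76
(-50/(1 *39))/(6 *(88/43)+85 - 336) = 430/80067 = 0.01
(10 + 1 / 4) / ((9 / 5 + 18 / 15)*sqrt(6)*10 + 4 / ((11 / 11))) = -41 / 5384 + 615*sqrt(6) / 10768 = 0.13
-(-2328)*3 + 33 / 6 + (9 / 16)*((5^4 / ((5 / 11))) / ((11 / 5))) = 117457 / 16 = 7341.06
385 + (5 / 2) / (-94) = 72375 / 188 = 384.97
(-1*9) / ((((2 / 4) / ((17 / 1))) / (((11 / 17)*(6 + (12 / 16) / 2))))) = -5049 / 4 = -1262.25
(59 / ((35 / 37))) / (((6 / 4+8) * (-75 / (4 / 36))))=-4366 / 448875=-0.01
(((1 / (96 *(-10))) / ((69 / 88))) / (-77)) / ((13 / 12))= 1 / 62790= 0.00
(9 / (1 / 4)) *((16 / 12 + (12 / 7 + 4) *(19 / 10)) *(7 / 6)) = 512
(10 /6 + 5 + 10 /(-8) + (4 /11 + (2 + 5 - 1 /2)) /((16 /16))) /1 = 1621 /132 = 12.28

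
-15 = -15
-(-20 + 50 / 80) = 155 / 8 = 19.38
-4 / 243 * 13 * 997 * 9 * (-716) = 37120304 / 27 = 1374826.07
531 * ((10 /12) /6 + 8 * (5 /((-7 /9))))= -762575 /28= -27234.82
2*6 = 12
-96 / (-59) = 96 / 59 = 1.63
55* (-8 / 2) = -220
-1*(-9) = 9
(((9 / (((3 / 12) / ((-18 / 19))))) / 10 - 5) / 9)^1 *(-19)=799 / 45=17.76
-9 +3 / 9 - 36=-134 / 3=-44.67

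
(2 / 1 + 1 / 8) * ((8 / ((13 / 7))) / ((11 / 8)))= 952 / 143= 6.66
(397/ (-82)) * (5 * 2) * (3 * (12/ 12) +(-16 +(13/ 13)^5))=23820/ 41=580.98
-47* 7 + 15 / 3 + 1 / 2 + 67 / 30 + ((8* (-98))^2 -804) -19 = 9202676 / 15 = 613511.73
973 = 973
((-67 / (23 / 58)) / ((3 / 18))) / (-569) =23316 / 13087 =1.78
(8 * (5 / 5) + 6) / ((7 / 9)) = 18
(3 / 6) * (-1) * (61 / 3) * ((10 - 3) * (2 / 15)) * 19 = -8113 / 45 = -180.29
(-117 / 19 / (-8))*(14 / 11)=0.98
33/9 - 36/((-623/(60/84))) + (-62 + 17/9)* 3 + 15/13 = -29844025/170079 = -175.47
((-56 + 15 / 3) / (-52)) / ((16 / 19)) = 969 / 832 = 1.16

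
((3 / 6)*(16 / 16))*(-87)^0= 1 / 2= 0.50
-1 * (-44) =44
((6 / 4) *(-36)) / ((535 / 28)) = -1512 / 535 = -2.83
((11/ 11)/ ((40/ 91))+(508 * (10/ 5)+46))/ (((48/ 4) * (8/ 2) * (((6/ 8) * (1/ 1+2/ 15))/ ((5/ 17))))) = 212855/ 27744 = 7.67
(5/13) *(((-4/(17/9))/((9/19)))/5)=-76/221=-0.34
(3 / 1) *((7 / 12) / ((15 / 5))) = 7 / 12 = 0.58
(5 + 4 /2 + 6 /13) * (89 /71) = 8633 /923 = 9.35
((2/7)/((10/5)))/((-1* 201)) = -1/1407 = -0.00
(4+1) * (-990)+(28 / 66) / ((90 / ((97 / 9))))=-66156071 / 13365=-4949.95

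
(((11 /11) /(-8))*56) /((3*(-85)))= 7 /255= 0.03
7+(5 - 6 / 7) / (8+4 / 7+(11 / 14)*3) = 1129 / 153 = 7.38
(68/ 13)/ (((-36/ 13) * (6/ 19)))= -323/ 54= -5.98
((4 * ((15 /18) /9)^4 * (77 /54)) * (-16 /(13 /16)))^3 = -3652264000000000000 /6490625016292181635918671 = -0.00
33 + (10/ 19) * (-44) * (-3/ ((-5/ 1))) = 363/ 19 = 19.11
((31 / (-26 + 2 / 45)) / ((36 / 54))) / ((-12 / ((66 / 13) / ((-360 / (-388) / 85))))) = 8434635 / 121472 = 69.44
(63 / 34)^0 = 1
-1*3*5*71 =-1065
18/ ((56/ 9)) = 81/ 28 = 2.89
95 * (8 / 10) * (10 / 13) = 760 / 13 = 58.46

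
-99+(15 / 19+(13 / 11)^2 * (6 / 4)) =-441939 / 4598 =-96.12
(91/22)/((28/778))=5057/44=114.93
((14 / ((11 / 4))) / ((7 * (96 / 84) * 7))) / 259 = 1 / 2849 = 0.00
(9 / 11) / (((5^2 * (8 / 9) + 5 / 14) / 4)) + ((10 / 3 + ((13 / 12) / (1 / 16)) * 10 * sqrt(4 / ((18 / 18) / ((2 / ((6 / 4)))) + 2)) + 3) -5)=138788 / 93885 + 2080 * sqrt(11) / 33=210.53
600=600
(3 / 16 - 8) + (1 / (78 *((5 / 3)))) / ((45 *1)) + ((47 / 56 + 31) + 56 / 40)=8329871 / 327600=25.43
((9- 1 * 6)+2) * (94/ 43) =470/ 43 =10.93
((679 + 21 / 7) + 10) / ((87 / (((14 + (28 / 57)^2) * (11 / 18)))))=176103620 / 2543967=69.22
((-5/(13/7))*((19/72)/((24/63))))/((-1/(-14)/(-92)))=749455/312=2402.10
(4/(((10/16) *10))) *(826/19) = 13216/475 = 27.82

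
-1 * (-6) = 6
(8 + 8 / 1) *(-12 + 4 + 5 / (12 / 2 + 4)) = -120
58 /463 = 0.13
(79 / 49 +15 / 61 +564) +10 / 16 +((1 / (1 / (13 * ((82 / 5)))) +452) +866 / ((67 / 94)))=19599084719 / 8010520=2446.67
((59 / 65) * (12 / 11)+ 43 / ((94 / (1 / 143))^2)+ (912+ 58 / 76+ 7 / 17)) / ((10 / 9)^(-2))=1333813061208935 / 1181830876083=1128.60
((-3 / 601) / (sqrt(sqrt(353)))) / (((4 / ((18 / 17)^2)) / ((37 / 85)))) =-8991 *353^(3 / 4) / 5211538445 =-0.00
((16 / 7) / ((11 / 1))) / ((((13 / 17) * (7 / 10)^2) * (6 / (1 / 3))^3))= 3400 / 35756721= 0.00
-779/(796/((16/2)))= -1558/199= -7.83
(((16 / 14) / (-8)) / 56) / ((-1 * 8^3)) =1 / 200704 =0.00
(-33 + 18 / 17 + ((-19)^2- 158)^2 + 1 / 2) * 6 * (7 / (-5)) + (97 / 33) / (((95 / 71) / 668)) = -18356078407 / 53295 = -344424.02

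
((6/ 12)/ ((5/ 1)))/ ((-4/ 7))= -7/ 40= -0.18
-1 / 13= -0.08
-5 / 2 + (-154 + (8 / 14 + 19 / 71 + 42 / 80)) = -3084103 / 19880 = -155.14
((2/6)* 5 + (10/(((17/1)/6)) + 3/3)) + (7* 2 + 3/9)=349/17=20.53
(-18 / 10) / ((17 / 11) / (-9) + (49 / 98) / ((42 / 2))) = 12474 / 1025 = 12.17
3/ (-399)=-1/ 133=-0.01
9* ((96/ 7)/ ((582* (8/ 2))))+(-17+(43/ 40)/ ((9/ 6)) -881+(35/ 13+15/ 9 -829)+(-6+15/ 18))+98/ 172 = -39318000677/ 22773660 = -1726.47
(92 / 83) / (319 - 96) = 92 / 18509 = 0.00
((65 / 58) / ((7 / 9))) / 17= 585 / 6902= 0.08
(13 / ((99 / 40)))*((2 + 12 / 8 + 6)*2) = 9880 / 99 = 99.80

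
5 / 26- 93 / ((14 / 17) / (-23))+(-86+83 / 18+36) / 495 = 2106044723 / 810810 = 2597.46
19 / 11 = 1.73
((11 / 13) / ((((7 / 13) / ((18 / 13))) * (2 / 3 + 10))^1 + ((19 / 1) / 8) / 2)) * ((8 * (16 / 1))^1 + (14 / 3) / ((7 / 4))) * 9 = 186.50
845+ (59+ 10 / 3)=907.33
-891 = -891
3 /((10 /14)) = 21 /5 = 4.20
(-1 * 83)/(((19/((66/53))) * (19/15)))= -82170/19133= -4.29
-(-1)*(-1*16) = -16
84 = 84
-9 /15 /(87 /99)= -99 /145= -0.68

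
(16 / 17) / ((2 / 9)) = 72 / 17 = 4.24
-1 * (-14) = 14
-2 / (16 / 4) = -1 / 2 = -0.50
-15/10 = -3/2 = -1.50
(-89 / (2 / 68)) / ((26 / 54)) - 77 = -82703 / 13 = -6361.77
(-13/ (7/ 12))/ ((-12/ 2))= 26/ 7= 3.71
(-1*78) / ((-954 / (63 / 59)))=273 / 3127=0.09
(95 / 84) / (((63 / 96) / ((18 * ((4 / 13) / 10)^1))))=608 / 637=0.95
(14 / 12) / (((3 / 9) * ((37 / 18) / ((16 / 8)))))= 126 / 37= 3.41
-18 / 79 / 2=-9 / 79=-0.11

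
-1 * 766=-766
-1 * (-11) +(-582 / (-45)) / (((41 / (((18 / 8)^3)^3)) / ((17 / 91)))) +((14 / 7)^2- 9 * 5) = 139597683987 / 2445148160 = 57.09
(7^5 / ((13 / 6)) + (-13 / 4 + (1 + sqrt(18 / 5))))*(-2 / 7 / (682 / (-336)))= 144*sqrt(10) / 1705 + 4839012 / 4433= 1091.86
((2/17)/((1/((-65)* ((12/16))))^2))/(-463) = -38025/62968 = -0.60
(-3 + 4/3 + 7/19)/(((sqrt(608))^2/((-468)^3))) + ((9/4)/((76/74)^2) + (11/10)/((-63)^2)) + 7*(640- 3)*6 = 28155092849053/114624720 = 245628.45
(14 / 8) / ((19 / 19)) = 7 / 4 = 1.75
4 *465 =1860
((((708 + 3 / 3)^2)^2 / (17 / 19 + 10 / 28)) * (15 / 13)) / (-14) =-16635743476.99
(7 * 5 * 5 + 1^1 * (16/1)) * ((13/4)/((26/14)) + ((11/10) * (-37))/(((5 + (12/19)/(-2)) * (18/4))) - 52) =-159663967/16020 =-9966.54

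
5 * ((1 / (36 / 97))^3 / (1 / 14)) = 31943555 / 23328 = 1369.32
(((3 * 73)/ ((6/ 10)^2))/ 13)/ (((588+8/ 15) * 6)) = 9125/ 688584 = 0.01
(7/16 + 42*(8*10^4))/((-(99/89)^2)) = -425833015447/156816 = -2715494.69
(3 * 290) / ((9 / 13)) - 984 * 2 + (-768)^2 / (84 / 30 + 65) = 2707978 / 339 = 7988.14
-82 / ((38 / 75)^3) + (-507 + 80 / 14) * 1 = -217351049 / 192052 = -1131.73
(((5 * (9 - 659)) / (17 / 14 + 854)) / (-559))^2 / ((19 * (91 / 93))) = 54250000 / 21823207130829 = 0.00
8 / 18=4 / 9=0.44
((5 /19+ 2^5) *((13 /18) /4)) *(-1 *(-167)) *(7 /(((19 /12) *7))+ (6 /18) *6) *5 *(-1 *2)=-166352875 /6498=-25600.63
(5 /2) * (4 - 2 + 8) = 25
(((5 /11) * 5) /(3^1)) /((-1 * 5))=-5 /33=-0.15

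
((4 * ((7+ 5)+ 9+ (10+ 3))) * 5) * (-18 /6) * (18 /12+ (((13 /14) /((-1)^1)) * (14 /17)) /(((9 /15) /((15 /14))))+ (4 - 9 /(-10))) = -71892 /7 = -10270.29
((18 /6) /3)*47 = 47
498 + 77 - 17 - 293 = 265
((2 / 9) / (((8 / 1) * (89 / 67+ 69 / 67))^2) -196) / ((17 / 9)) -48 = -2061023351 / 13580416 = -151.76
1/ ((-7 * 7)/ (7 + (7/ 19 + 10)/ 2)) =-463/ 1862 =-0.25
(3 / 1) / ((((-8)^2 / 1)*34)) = 3 / 2176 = 0.00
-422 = -422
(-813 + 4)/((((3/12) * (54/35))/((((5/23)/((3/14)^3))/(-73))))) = 776963600/1223991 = 634.78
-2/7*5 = -10/7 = -1.43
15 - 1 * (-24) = 39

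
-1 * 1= -1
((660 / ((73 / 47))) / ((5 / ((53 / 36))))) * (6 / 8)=27401 / 292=93.84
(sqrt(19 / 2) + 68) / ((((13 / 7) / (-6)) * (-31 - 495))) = 21 * sqrt(38) / 6838 + 1428 / 3419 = 0.44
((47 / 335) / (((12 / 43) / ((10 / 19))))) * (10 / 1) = 10105 / 3819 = 2.65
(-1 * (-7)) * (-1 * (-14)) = 98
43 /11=3.91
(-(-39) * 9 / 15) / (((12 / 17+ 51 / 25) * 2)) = 3315 / 778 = 4.26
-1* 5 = -5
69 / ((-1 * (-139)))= 69 / 139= 0.50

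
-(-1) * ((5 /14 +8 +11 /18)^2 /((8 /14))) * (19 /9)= 6065275 /20412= 297.14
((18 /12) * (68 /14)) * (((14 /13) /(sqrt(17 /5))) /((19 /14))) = 84 * sqrt(85) /247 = 3.14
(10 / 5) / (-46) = -1 / 23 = -0.04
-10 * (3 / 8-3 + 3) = -15 / 4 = -3.75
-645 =-645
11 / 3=3.67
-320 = -320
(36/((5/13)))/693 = 52/385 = 0.14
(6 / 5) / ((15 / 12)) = 24 / 25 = 0.96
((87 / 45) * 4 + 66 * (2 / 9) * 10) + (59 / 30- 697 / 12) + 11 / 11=5957 / 60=99.28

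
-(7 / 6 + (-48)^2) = -13831 / 6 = -2305.17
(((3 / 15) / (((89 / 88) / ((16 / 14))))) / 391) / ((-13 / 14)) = -1408 / 2261935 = -0.00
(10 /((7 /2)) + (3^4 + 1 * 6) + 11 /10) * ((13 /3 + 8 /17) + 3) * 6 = 2534066 /595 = 4258.93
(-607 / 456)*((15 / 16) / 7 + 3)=-71019 / 17024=-4.17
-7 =-7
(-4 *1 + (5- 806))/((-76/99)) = 79695/76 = 1048.62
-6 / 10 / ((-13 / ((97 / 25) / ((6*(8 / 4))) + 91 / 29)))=30113 / 188500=0.16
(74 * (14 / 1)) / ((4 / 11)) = 2849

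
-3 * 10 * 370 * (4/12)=-3700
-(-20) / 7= 20 / 7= 2.86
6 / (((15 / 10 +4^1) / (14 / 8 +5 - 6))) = 9 / 11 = 0.82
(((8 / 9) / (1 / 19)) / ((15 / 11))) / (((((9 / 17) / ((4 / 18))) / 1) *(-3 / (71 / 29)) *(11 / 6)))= -733856 / 317115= -2.31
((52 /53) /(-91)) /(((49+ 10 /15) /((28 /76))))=-0.00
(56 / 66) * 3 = 28 / 11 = 2.55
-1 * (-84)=84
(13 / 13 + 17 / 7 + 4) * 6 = 44.57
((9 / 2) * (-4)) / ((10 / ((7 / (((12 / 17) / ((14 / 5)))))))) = -2499 / 50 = -49.98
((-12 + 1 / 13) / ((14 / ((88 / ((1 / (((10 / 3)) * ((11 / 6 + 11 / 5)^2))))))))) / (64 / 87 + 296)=-13.70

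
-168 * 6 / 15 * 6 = -2016 / 5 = -403.20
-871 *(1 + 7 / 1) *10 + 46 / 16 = -557417 / 8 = -69677.12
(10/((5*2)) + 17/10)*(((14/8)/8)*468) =22113/80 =276.41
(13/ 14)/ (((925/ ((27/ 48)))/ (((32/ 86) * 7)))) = 117/ 79550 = 0.00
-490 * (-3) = 1470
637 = 637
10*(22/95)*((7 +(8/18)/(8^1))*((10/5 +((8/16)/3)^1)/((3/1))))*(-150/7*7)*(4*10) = -36322000/513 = -70803.12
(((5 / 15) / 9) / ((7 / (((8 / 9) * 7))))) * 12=32 / 81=0.40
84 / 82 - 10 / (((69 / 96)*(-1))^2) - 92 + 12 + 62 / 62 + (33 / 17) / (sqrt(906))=-2111053 / 21689 + 11*sqrt(906) / 5134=-97.27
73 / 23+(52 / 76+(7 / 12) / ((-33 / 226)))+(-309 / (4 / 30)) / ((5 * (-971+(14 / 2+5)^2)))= 15156974 / 35778501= 0.42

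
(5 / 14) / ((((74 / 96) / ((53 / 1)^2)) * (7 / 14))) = 2602.93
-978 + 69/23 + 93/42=-13619/14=-972.79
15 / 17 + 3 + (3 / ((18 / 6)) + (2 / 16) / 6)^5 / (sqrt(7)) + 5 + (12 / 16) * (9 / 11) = 40353607 * sqrt(7) / 254803968 + 7103 / 748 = 9.92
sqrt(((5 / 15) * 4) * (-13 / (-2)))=sqrt(78) / 3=2.94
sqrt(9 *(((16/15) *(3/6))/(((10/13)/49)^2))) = 139.56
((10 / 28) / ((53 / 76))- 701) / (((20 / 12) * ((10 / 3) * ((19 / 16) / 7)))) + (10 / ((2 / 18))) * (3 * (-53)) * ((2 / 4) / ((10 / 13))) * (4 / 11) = -1142486802 / 276925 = -4125.62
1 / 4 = 0.25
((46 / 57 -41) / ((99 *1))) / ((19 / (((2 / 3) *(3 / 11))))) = -4582 / 1179387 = -0.00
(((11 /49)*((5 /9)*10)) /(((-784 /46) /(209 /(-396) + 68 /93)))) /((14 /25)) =-0.03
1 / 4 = 0.25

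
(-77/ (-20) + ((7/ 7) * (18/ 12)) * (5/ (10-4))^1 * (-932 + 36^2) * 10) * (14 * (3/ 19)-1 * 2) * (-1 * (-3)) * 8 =2185848/ 95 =23008.93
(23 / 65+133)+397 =34473 / 65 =530.35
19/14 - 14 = -177/14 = -12.64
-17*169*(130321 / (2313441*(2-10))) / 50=2215457 / 5475600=0.40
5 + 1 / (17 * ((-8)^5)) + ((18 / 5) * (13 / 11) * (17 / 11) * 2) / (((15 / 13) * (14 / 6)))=116593470793 / 11795660800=9.88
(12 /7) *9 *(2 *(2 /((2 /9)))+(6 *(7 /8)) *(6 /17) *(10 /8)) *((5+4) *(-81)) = -54384129 /238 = -228504.74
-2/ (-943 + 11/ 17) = 17/ 8010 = 0.00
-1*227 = -227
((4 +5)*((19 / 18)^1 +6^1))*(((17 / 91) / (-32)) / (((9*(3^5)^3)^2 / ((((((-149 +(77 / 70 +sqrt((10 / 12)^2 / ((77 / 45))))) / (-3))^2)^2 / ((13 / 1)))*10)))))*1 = -7657114563106336327 / 75799067229763121785524984000 +89640588005867*sqrt(385) / 1010654229730174957140333120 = -0.00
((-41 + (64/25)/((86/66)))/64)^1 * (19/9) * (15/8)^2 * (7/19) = -293741/176128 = -1.67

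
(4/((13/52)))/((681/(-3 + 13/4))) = 4/681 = 0.01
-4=-4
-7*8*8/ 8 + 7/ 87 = -4865/ 87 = -55.92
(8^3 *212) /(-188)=-27136 /47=-577.36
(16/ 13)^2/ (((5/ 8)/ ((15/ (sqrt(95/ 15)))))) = 6144 * sqrt(57)/ 3211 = 14.45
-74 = -74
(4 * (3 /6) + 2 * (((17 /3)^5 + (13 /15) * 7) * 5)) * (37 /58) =262955263 /7047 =37314.50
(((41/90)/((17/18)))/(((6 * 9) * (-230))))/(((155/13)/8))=-1066/40908375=-0.00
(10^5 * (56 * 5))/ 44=7000000/ 11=636363.64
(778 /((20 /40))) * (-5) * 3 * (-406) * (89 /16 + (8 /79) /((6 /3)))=8404062975 /158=53190271.99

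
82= 82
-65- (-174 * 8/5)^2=-1939289/25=-77571.56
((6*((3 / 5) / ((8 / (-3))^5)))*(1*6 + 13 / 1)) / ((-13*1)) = 41553 / 1064960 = 0.04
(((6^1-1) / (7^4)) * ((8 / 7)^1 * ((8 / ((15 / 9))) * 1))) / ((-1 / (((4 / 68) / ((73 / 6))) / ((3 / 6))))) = -0.00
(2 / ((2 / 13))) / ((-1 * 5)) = -2.60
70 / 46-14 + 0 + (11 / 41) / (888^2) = -12.48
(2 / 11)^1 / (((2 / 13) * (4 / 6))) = 1.77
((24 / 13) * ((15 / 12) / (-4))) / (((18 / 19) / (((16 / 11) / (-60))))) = 19 / 1287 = 0.01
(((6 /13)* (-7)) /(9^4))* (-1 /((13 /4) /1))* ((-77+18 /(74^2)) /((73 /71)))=-419104196 /36937015011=-0.01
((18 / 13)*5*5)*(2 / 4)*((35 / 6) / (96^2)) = 875 / 79872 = 0.01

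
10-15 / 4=25 / 4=6.25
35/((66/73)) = 2555/66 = 38.71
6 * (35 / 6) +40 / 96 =35.42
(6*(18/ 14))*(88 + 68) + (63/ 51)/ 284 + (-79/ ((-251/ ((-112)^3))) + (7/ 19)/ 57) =-4051271516931217/ 9186868068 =-440985.05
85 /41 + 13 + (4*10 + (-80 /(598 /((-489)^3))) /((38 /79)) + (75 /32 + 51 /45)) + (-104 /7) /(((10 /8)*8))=25451158788214891 /782614560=32520681.43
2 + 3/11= 25/11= 2.27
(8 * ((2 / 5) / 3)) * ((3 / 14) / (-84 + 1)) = -8 / 2905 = -0.00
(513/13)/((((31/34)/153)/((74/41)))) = 197478324/16523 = 11951.72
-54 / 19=-2.84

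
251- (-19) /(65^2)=1060494 /4225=251.00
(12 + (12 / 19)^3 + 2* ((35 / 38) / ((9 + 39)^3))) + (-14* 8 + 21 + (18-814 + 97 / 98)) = -32476699522453 / 37168975872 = -873.76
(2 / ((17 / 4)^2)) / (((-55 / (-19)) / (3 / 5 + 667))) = 2029504 / 79475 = 25.54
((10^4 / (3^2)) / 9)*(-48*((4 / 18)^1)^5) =-5120000 / 1594323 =-3.21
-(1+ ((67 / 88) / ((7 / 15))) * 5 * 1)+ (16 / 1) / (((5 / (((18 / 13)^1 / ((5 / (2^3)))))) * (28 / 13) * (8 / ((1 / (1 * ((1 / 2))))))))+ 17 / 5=-75993 / 15400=-4.93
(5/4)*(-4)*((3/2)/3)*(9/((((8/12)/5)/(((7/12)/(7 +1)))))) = -1575/128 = -12.30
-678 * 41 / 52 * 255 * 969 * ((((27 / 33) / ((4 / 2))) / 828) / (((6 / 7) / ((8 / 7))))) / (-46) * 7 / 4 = 8013537945 / 2420704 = 3310.42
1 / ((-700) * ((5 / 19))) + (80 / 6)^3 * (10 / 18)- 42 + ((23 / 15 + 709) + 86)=1761725983 / 850500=2071.40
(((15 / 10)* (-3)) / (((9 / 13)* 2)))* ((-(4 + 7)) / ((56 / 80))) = 715 / 14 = 51.07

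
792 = 792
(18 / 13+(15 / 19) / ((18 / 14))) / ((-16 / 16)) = -1481 / 741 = -2.00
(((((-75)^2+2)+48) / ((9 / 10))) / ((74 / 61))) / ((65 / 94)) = 32540450 / 4329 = 7516.85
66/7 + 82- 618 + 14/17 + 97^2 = 1057107/119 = 8883.25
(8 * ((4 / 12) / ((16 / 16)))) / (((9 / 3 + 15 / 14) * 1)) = 112 / 171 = 0.65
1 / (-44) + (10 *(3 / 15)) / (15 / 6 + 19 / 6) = 247 / 748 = 0.33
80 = 80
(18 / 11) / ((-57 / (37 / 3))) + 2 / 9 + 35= 65587 / 1881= 34.87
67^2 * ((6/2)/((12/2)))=4489/2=2244.50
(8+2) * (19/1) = 190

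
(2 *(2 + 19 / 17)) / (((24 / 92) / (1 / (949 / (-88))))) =-107272 / 48399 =-2.22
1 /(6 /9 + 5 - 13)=-3 /22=-0.14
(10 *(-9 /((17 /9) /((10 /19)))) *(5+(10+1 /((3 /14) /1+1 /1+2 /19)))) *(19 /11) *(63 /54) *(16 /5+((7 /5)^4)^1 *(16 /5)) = -220532032 /17875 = -12337.46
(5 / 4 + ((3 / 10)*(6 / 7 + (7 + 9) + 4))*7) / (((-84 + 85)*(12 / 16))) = 901 / 15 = 60.07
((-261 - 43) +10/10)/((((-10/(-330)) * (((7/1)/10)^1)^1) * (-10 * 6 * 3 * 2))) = 1111/28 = 39.68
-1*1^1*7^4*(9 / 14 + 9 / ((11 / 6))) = -293265 / 22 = -13330.23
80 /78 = 1.03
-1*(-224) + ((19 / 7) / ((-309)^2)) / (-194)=29044556333 / 129663198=224.00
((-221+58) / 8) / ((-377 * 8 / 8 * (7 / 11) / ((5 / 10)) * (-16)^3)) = -0.00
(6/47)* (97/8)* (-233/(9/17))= -384217/564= -681.24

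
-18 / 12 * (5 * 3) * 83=-3735 / 2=-1867.50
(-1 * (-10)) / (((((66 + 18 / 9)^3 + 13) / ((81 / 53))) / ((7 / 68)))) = 189 / 37775326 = 0.00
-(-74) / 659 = 74 / 659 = 0.11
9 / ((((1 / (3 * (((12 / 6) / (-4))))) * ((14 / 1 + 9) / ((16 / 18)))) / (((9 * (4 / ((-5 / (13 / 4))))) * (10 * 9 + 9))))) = 138996 / 115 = 1208.66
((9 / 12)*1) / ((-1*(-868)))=0.00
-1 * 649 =-649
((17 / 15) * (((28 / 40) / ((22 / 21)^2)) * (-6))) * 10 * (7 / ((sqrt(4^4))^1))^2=-2571471 / 309760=-8.30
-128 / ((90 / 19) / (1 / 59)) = -1216 / 2655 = -0.46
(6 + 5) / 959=11 / 959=0.01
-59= -59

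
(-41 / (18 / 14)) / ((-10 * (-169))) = -287 / 15210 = -0.02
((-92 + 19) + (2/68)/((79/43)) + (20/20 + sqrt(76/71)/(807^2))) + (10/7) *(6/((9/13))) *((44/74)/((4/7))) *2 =-13779779/298146 + 2 *sqrt(1349)/46238679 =-46.22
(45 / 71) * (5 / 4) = 225 / 284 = 0.79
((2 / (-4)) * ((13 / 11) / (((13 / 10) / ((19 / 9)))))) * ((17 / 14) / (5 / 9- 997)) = 85 / 72688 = 0.00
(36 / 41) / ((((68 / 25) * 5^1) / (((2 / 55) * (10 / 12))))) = 15 / 7667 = 0.00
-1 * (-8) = 8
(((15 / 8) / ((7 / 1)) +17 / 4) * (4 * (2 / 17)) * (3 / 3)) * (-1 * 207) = -52371 / 119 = -440.09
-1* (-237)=237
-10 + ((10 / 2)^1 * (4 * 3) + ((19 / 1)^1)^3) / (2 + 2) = 6879 / 4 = 1719.75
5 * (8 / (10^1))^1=4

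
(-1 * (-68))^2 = 4624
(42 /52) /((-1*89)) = -21 /2314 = -0.01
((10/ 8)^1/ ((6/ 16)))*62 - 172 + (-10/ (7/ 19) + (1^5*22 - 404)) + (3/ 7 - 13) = -8128/ 21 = -387.05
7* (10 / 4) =35 / 2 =17.50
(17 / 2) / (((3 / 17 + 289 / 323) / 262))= 719321 / 346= 2078.96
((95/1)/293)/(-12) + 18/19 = 61483/66804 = 0.92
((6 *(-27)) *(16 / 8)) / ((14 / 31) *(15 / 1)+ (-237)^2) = -3348 / 580483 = -0.01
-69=-69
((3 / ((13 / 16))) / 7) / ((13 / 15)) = 720 / 1183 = 0.61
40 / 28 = 10 / 7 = 1.43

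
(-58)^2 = 3364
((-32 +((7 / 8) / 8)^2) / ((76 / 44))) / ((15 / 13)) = -18736289 / 1167360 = -16.05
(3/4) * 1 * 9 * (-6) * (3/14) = -243/28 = -8.68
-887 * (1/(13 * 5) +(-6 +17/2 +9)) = -1327839/130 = -10214.15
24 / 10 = 12 / 5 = 2.40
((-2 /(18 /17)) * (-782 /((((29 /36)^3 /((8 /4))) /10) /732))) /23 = 43866593280 /24389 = 1798622.05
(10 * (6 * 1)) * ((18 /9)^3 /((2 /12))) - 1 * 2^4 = 2864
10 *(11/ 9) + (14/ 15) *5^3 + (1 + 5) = 1214/ 9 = 134.89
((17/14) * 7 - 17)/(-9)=17/18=0.94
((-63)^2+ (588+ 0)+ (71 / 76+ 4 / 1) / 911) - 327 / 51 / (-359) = 1925557917905 / 422547308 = 4557.02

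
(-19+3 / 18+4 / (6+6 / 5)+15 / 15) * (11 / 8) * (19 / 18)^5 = -8470734679 / 272097792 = -31.13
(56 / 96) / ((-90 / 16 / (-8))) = 0.83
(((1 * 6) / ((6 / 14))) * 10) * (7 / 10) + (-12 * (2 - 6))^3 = 110690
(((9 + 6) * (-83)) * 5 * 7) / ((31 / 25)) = -1089375 / 31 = -35141.13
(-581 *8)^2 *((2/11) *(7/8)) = 37806832/11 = 3436984.73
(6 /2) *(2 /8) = 3 /4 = 0.75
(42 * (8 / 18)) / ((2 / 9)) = 84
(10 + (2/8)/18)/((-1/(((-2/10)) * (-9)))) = -721/40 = -18.02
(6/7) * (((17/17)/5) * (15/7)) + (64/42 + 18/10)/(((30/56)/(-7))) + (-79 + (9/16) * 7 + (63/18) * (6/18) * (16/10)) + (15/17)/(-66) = -3835473091/32986800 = -116.27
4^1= 4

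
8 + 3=11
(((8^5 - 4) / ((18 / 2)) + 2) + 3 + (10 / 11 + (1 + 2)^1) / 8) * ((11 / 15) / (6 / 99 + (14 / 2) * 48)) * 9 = 31763369 / 443600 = 71.60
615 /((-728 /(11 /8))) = -1.16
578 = 578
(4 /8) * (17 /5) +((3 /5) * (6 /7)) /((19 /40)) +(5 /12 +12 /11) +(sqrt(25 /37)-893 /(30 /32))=-16647355 /17556 +5 * sqrt(37) /37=-947.42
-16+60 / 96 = -123 / 8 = -15.38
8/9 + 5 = 53/9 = 5.89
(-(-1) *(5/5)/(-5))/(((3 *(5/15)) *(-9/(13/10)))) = 13/450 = 0.03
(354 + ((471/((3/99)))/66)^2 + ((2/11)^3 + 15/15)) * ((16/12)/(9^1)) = 297160423/35937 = 8268.93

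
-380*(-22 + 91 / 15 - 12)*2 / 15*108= 764256 / 5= 152851.20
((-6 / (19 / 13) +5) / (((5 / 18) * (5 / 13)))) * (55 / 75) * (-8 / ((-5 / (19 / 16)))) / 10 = 7293 / 6250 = 1.17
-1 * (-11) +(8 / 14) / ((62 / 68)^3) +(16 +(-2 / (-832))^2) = 27.75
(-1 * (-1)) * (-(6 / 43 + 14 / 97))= -1184 / 4171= -0.28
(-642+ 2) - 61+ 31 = -670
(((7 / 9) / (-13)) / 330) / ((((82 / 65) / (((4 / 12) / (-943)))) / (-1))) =-7 / 137794932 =-0.00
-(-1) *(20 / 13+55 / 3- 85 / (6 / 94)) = -51160 / 39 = -1311.79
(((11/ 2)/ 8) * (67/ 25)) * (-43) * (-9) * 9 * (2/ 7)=2566971/ 1400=1833.55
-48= -48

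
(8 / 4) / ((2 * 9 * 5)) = 1 / 45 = 0.02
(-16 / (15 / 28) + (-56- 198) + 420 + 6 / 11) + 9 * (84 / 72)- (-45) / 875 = 1700509 / 11550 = 147.23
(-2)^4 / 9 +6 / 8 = 2.53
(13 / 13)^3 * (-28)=-28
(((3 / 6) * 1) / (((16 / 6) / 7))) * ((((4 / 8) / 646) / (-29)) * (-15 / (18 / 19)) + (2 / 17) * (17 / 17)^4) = 9779 / 63104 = 0.15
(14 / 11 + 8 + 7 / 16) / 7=1709 / 1232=1.39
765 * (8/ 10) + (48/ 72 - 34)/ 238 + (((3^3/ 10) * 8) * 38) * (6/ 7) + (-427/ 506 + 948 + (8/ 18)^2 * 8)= 55214814883/ 24386670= 2264.14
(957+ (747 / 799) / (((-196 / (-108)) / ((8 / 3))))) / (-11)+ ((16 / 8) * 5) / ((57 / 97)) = -1720972417 / 24547677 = -70.11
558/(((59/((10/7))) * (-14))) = -2790/2891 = -0.97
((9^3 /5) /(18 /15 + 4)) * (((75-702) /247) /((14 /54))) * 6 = -1948617 /1183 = -1647.18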